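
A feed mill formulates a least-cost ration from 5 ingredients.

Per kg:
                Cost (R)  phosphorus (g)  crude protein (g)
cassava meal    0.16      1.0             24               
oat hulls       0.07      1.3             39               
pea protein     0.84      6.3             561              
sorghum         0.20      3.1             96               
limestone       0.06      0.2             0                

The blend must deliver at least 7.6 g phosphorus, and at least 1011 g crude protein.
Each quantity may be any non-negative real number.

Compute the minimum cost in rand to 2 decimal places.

R1.51

Let x1 = kg of cassava meal, x2 = kg of oat hulls, x3 = kg of pea protein, x4 = kg of sorghum, x5 = kg of limestone.
Minimize 0.16x1 + 0.07x2 + 0.84x3 + 0.2x4 + 0.06x5 subject to:
  1x1 + 1.3x2 + 6.3x3 + 3.1x4 + 0.2x5 ≥ 7.6   (phosphorus)
  24x1 + 39x2 + 561x3 + 96x4 ≥ 1011   (crude protein)
  x1, x2, x3, x4, x5 ≥ 0.
At the optimum only pea protein is positive (cassava meal, oat hulls, sorghum, limestone = 0). The crude protein requirement is met with equality.
Solving gives x3 = 1.802.
Total cost: 0.84·1.802 = 1.5137.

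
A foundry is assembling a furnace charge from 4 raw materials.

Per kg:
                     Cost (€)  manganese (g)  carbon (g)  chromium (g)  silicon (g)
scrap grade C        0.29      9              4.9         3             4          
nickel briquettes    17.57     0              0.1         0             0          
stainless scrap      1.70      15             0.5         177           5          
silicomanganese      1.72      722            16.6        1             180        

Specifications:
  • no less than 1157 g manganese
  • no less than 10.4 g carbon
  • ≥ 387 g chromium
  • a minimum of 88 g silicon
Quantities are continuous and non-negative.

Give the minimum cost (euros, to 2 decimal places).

This is a linear program. Let x1 = kg of scrap grade C, x2 = kg of nickel briquettes, x3 = kg of stainless scrap, x4 = kg of silicomanganese.
Minimise 0.29x1 + 17.57x2 + 1.7x3 + 1.72x4 with:
  9x1 + 15x3 + 722x4 ≥ 1157   (manganese)
  4.9x1 + 0.1x2 + 0.5x3 + 16.6x4 ≥ 10.4   (carbon)
  3x1 + 177x3 + 1x4 ≥ 387   (chromium)
  4x1 + 5x3 + 180x4 ≥ 88   (silicon)
  x1, x2, x3, x4 ≥ 0.
At the optimum only stainless scrap, silicomanganese are positive (scrap grade C, nickel briquettes = 0). There the manganese and chromium constraints are tight.
That vertex is x3 = 2.178, x4 = 1.557.
Cost = 1.7·2.178 + 1.72·1.557 = 6.3806.

€6.38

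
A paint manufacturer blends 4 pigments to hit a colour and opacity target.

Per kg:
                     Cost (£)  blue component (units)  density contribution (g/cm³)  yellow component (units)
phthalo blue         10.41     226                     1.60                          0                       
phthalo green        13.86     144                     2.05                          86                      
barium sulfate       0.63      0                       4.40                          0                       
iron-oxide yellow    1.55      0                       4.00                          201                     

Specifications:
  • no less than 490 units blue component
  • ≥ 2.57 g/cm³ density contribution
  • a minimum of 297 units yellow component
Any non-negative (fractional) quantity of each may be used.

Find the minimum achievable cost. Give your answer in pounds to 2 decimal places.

£24.86

Let x1 = kg of phthalo blue, x2 = kg of phthalo green, x3 = kg of barium sulfate, x4 = kg of iron-oxide yellow.
Minimize 10.41x1 + 13.86x2 + 0.63x3 + 1.55x4 subject to:
  226x1 + 144x2 ≥ 490   (blue component)
  1.6x1 + 2.05x2 + 4.4x3 + 4x4 ≥ 2.57   (density contribution)
  86x2 + 201x4 ≥ 297   (yellow component)
  x1, x2, x3, x4 ≥ 0.
The minimum-cost mix takes nothing from phthalo green, barium sulfate — only phthalo blue, iron-oxide yellow. The blue component and yellow component requirements are met with equality.
So phthalo blue = 2.168 kg, iron-oxide yellow = 1.478 kg.
Cost = 10.41·2.168 + 1.55·1.478 = 24.8598.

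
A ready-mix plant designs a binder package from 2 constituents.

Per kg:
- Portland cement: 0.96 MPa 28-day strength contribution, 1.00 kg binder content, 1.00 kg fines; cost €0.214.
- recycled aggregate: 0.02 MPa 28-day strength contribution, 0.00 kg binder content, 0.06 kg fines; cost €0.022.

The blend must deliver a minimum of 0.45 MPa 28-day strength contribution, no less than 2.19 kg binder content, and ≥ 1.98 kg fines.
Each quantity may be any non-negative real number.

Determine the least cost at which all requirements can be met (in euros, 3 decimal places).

Set it up as a linear program. Let x1 = kg of Portland cement, x2 = kg of recycled aggregate.
Minimise 0.214x1 + 0.022x2 s.t.:
  0.96x1 + 0.02x2 ≥ 0.45   (28-day strength contribution)
  1x1 ≥ 2.19   (binder content)
  1x1 + 0.06x2 ≥ 1.98   (fines)
  x1, x2 ≥ 0.
At the optimum only Portland cement is positive (recycled aggregate = 0). There the binder content constraint is tight.
So Portland cement = 2.19 kg.
Total cost: 0.214·2.19 = 0.46866.

€0.469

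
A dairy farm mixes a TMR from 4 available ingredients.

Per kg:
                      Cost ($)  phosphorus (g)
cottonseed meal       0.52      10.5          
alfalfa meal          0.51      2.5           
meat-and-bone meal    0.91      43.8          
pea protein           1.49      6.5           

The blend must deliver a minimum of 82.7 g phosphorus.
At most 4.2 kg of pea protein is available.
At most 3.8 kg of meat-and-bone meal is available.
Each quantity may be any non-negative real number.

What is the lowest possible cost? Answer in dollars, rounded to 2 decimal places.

$1.72

Let x1 = kg of cottonseed meal, x2 = kg of alfalfa meal, x3 = kg of meat-and-bone meal, x4 = kg of pea protein.
Minimise 0.52x1 + 0.51x2 + 0.91x3 + 1.49x4 s.t.:
  10.5x1 + 2.5x2 + 43.8x3 + 6.5x4 ≥ 82.7   (phosphorus)
  x4 ≤ 4.2
  x3 ≤ 3.8
  x1, x2, x3, x4 ≥ 0.
At the optimum only meat-and-bone meal is positive (cottonseed meal, alfalfa meal, pea protein = 0). The phosphorus requirement is met with equality.
That vertex is x3 = 1.888.
Hence cost = 0.91·1.888 = $1.7181.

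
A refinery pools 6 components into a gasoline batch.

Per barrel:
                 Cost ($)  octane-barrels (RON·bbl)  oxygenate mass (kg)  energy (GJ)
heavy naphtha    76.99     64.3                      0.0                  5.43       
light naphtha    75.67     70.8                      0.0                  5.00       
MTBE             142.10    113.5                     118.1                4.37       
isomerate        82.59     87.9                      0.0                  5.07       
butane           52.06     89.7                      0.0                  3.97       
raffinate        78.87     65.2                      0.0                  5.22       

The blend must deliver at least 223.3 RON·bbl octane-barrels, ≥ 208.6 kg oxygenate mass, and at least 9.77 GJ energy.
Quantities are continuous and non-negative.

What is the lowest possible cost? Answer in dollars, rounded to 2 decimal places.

$277.89

This is a linear program. Let x1 = barrels of heavy naphtha, x2 = barrels of light naphtha, x3 = barrels of MTBE, x4 = barrels of isomerate, x5 = barrels of butane, x6 = barrels of raffinate.
Minimise 76.99x1 + 75.67x2 + 142.1x3 + 82.59x4 + 52.06x5 + 78.87x6 subject to:
  64.3x1 + 70.8x2 + 113.5x3 + 87.9x4 + 89.7x5 + 65.2x6 ≥ 223.3   (octane-barrels)
  118.1x3 ≥ 208.6   (oxygenate mass)
  5.43x1 + 5x2 + 4.37x3 + 5.07x4 + 3.97x5 + 5.22x6 ≥ 9.77   (energy)
  x1, x2, x3, x4, x5, x6 ≥ 0.
The minimum-cost mix takes nothing from heavy naphtha, light naphtha, isomerate, raffinate — only MTBE, butane. There the oxygenate mass and energy constraints are tight.
That vertex is x3 = 1.7663, x5 = 0.51669.
Cost = 142.1·1.7663 + 52.06·0.51669 = 277.8901.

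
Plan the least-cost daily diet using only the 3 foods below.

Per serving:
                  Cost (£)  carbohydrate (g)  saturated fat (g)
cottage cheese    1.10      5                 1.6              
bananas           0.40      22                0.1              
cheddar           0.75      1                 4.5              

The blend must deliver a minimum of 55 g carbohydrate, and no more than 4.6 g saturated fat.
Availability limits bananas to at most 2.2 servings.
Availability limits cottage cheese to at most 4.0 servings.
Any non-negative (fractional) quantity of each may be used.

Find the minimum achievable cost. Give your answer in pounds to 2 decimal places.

Treat it as an LP. Let x1 = servings of cottage cheese, x2 = servings of bananas, x3 = servings of cheddar.
Minimise 1.1x1 + 0.4x2 + 0.75x3 with:
  5x1 + 22x2 + 1x3 ≥ 55   (carbohydrate)
  1.6x1 + 0.1x2 + 4.5x3 ≤ 4.6   (saturated fat)
  x2 ≤ 2.2
  x1 ≤ 4
  x1, x2, x3 ≥ 0.
The optimal basis is {cottage cheese, bananas}; cheddar drops out. Binding constraints: carbohydrate and the bananas cap.
That vertex is x1 = 1.32, x2 = 2.2.
Hence cost = 1.1·1.32 + 0.4·2.2 = £2.3320.

£2.33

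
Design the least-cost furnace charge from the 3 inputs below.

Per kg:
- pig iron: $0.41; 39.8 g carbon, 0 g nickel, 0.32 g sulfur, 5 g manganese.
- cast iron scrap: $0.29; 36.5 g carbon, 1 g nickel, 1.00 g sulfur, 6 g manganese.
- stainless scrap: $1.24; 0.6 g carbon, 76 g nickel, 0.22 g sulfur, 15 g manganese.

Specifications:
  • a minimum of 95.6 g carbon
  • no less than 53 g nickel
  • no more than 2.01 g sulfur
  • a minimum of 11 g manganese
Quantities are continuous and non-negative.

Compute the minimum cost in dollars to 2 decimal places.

Let x1 = kg of pig iron, x2 = kg of cast iron scrap, x3 = kg of stainless scrap.
min 0.41x1 + 0.29x2 + 1.24x3 with:
  39.8x1 + 36.5x2 + 0.6x3 ≥ 95.6   (carbon)
  1x2 + 76x3 ≥ 53   (nickel)
  0.32x1 + 1x2 + 0.22x3 ≤ 2.01   (sulfur)
  5x1 + 6x2 + 15x3 ≥ 11   (manganese)
  x1, x2, x3 ≥ 0.
The optimal mix uses every input. Binding constraints: carbon, nickel, sulfur.
Solving gives x1 = 0.9696, x2 = 1.551, x3 = 0.677.
Total cost: 0.41·0.9696 + 0.29·1.551 + 1.24·0.677 = 1.6868.

$1.69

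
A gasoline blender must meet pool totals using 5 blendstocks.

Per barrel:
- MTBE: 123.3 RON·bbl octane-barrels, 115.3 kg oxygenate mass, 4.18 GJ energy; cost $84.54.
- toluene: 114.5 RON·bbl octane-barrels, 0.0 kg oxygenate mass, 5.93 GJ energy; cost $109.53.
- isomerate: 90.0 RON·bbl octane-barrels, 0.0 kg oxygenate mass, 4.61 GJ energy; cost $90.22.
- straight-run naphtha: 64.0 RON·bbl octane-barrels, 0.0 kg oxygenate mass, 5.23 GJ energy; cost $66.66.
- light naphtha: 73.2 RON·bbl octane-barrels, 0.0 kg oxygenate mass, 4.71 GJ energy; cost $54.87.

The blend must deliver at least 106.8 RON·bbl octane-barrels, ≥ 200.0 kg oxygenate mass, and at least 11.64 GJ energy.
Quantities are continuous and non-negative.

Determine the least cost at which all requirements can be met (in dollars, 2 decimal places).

Treat it as an LP. Let x1 = barrels of MTBE, x2 = barrels of toluene, x3 = barrels of isomerate, x4 = barrels of straight-run naphtha, x5 = barrels of light naphtha.
min 84.54x1 + 109.53x2 + 90.22x3 + 66.66x4 + 54.87x5 subject to:
  123.3x1 + 114.5x2 + 90x3 + 64x4 + 73.2x5 ≥ 106.8   (octane-barrels)
  115.3x1 ≥ 200   (oxygenate mass)
  4.18x1 + 5.93x2 + 4.61x3 + 5.23x4 + 4.71x5 ≥ 11.64   (energy)
  x1, x2, x3, x4, x5 ≥ 0.
At the optimum only MTBE, light naphtha are positive (toluene, isomerate, straight-run naphtha = 0). There the oxygenate mass and energy constraints are tight.
Solving gives x1 = 1.7346, x5 = 0.93192.
Hence cost = 84.54·1.7346 + 54.87·0.93192 = $197.7775.

$197.78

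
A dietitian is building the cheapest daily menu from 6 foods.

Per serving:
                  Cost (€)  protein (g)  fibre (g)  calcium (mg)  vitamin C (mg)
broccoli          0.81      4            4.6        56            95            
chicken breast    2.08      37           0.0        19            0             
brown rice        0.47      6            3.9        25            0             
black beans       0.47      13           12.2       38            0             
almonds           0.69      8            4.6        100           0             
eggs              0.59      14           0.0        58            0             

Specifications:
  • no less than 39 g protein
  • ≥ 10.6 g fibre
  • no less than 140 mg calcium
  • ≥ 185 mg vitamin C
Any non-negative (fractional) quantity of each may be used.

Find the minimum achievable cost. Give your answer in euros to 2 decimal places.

€2.71

Let x1 = servings of broccoli, x2 = servings of chicken breast, x3 = servings of brown rice, x4 = servings of black beans, x5 = servings of almonds, x6 = servings of eggs.
min 0.81x1 + 2.08x2 + 0.47x3 + 0.47x4 + 0.69x5 + 0.59x6 subject to:
  4x1 + 37x2 + 6x3 + 13x4 + 8x5 + 14x6 ≥ 39   (protein)
  4.6x1 + 3.9x3 + 12.2x4 + 4.6x5 ≥ 10.6   (fibre)
  56x1 + 19x2 + 25x3 + 38x4 + 100x5 + 58x6 ≥ 140   (calcium)
  95x1 ≥ 185   (vitamin C)
  x1, x2, x3, x4, x5, x6 ≥ 0.
The cheapest feasible vertex uses only broccoli, black beans; chicken breast, brown rice, almonds, eggs are not used. There the protein and vitamin C constraints are tight.
So broccoli = 1.947 servings, black beans = 2.401 servings.
Objective = 0.81·1.947 + 0.47·2.401 = 2.7055.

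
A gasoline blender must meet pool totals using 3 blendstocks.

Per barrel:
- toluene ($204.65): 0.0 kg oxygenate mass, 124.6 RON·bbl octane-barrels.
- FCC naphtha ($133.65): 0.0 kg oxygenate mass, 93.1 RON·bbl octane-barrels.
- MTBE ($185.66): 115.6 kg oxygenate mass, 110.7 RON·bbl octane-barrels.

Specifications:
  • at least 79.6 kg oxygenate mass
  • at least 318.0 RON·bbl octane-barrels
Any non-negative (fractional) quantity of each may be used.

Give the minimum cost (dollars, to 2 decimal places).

Let x1 = barrels of toluene, x2 = barrels of FCC naphtha, x3 = barrels of MTBE.
Minimize 204.65x1 + 133.65x2 + 185.66x3 with:
  115.6x3 ≥ 79.6   (oxygenate mass)
  124.6x1 + 93.1x2 + 110.7x3 ≥ 318   (octane-barrels)
  x1, x2, x3 ≥ 0.
At the optimum only FCC naphtha, MTBE are positive (toluene = 0). Binding constraints: oxygenate mass and octane-barrels.
Optimal quantities: FCC naphtha = 2.5969 barrels, MTBE = 0.68858 barrels.
Hence cost = 133.65·2.5969 + 185.66·0.68858 = $474.9174.

$474.92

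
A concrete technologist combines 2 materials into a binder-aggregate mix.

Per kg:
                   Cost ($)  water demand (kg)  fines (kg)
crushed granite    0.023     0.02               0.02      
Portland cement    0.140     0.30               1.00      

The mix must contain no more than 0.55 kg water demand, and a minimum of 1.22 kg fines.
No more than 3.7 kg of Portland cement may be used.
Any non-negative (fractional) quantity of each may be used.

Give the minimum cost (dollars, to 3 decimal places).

Let x1 = kg of crushed granite, x2 = kg of Portland cement.
Minimise 0.023x1 + 0.14x2 with:
  0.02x1 + 0.3x2 ≤ 0.55   (water demand)
  0.02x1 + 1x2 ≥ 1.22   (fines)
  x2 ≤ 3.7
  x1, x2 ≥ 0.
The minimum-cost mix takes nothing from crushed granite — only Portland cement. There the fines constraint is tight.
Optimal quantities: Portland cement = 1.22 kg.
Objective = 0.14·1.22 = 0.17080.

$0.171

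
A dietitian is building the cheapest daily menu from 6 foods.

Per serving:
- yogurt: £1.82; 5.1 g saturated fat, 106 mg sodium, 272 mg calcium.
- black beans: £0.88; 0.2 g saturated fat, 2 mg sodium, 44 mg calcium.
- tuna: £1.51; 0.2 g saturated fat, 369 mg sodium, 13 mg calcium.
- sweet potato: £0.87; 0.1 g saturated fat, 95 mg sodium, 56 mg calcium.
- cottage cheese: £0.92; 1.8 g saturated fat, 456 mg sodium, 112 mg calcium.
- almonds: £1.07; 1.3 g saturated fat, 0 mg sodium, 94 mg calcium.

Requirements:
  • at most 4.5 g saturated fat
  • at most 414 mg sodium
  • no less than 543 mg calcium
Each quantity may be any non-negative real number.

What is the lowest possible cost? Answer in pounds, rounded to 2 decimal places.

Set it up as a linear program. Let x1 = servings of yogurt, x2 = servings of black beans, x3 = servings of tuna, x4 = servings of sweet potato, x5 = servings of cottage cheese, x6 = servings of almonds.
Minimize 1.82x1 + 0.88x2 + 1.51x3 + 0.87x4 + 0.92x5 + 1.07x6 subject to:
  5.1x1 + 0.2x2 + 0.2x3 + 0.1x4 + 1.8x5 + 1.3x6 ≤ 4.5   (saturated fat)
  106x1 + 2x2 + 369x3 + 95x4 + 456x5 ≤ 414   (sodium)
  272x1 + 44x2 + 13x3 + 56x4 + 112x5 + 94x6 ≥ 543   (calcium)
  x1, x2, x3, x4, x5, x6 ≥ 0.
The optimal basis is {black beans, sweet potato, almonds}; yogurt, tuna, cottage cheese drop out. The saturated fat, sodium, calcium requirements are met with equality.
Solving gives x2 = 0.1783, x4 = 4.354, x6 = 3.099.
Hence cost = 0.88·0.1783 + 0.87·4.354 + 1.07·3.099 = £7.2608.

£7.26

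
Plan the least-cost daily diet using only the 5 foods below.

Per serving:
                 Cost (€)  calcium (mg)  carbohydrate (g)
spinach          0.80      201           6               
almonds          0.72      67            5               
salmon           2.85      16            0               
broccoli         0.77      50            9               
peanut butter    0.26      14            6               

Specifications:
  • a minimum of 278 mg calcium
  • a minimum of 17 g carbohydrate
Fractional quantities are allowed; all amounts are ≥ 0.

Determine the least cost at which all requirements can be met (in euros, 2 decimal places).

€1.42

Set it up as a linear program. Let x1 = servings of spinach, x2 = servings of almonds, x3 = servings of salmon, x4 = servings of broccoli, x5 = servings of peanut butter.
min 0.8x1 + 0.72x2 + 2.85x3 + 0.77x4 + 0.26x5 subject to:
  201x1 + 67x2 + 16x3 + 50x4 + 14x5 ≥ 278   (calcium)
  6x1 + 5x2 + 9x4 + 6x5 ≥ 17   (carbohydrate)
  x1, x2, x3, x4, x5 ≥ 0.
The cheapest feasible vertex uses only spinach, peanut butter; almonds, salmon, broccoli are not used. There the calcium and carbohydrate constraints are tight.
Optimal quantities: spinach = 1.2745 servings, peanut butter = 1.5588 servings.
Hence cost = 0.8·1.2745 + 0.26·1.5588 = €1.4249.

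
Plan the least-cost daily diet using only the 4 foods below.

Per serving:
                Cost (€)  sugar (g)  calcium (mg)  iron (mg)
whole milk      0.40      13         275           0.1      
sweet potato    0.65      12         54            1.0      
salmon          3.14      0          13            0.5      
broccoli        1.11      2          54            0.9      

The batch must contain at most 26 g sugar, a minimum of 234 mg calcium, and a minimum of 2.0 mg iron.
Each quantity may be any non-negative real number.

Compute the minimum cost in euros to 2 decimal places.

This is a linear program. Let x1 = servings of whole milk, x2 = servings of sweet potato, x3 = servings of salmon, x4 = servings of broccoli.
Minimise 0.4x1 + 0.65x2 + 3.14x3 + 1.11x4 subject to:
  13x1 + 12x2 + 2x4 ≤ 26   (sugar)
  275x1 + 54x2 + 13x3 + 54x4 ≥ 234   (calcium)
  0.1x1 + 1x2 + 0.5x3 + 0.9x4 ≥ 2   (iron)
  x1, x2, x3, x4 ≥ 0.
At the optimum only whole milk, sweet potato, broccoli are positive (salmon = 0). There the sugar, calcium, iron constraints are tight.
That vertex is x1 = 0.4596, x2 = 1.604, x4 = 0.389.
Total cost: 0.4·0.4596 + 0.65·1.604 + 1.11·0.389 = 1.6582.

€1.66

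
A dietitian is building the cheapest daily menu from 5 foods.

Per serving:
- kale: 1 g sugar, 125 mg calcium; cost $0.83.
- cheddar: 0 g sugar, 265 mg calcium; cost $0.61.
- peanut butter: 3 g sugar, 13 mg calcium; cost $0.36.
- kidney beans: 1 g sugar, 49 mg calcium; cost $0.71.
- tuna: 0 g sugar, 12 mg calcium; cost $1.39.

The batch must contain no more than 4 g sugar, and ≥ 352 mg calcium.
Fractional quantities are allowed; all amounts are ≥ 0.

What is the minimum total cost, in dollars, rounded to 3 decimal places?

$0.810

Treat it as an LP. Let x1 = servings of kale, x2 = servings of cheddar, x3 = servings of peanut butter, x4 = servings of kidney beans, x5 = servings of tuna.
min 0.83x1 + 0.61x2 + 0.36x3 + 0.71x4 + 1.39x5 s.t.:
  1x1 + 3x3 + 1x4 ≤ 4   (sugar)
  125x1 + 265x2 + 13x3 + 49x4 + 12x5 ≥ 352   (calcium)
  x1, x2, x3, x4, x5 ≥ 0.
At the optimum only cheddar is positive (kale, peanut butter, kidney beans, tuna = 0). The calcium requirement is met with equality.
Solving gives x2 = 1.328.
Total cost: 0.61·1.328 = 0.81008.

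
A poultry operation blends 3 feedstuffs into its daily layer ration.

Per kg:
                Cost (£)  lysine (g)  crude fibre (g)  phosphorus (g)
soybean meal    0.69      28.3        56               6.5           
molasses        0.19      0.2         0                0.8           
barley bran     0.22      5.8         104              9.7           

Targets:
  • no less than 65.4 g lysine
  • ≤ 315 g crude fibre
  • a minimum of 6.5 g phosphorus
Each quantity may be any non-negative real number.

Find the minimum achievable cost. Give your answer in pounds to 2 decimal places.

Let x1 = kg of soybean meal, x2 = kg of molasses, x3 = kg of barley bran.
min 0.69x1 + 0.19x2 + 0.22x3 with:
  28.3x1 + 0.2x2 + 5.8x3 ≥ 65.4   (lysine)
  56x1 + 104x3 ≤ 315   (crude fibre)
  6.5x1 + 0.8x2 + 9.7x3 ≥ 6.5   (phosphorus)
  x1, x2, x3 ≥ 0.
The cheapest feasible vertex uses only soybean meal; molasses, barley bran are not used. The lysine requirement is met with equality.
Optimal quantities: soybean meal = 2.311 kg.
Objective = 0.69·2.311 = 1.5946.

£1.59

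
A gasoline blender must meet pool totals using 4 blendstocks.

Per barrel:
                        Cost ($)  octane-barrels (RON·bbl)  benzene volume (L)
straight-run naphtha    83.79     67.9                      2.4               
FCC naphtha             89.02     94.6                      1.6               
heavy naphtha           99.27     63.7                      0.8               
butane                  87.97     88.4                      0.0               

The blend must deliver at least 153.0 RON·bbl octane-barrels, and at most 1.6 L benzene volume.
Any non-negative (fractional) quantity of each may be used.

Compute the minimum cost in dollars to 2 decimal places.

$147.14

Treat it as an LP. Let x1 = barrels of straight-run naphtha, x2 = barrels of FCC naphtha, x3 = barrels of heavy naphtha, x4 = barrels of butane.
min 83.79x1 + 89.02x2 + 99.27x3 + 87.97x4 with:
  67.9x1 + 94.6x2 + 63.7x3 + 88.4x4 ≥ 153   (octane-barrels)
  2.4x1 + 1.6x2 + 0.8x3 ≤ 1.6   (benzene volume)
  x1, x2, x3, x4 ≥ 0.
The optimal basis is {FCC naphtha, butane}; straight-run naphtha, heavy naphtha drop out. Binding constraints: octane-barrels and benzene volume.
So FCC naphtha = 1 barrel, butane = 0.66063 barrels.
Total cost: 89.02·1 + 87.97·0.66063 = 147.1356.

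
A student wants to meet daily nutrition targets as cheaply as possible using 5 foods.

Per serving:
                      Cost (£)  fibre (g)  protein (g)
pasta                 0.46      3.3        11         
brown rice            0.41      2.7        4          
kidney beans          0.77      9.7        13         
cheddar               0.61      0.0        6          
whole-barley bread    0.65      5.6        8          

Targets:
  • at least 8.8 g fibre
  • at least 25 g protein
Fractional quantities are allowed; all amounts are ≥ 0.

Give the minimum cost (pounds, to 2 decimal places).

Let x1 = servings of pasta, x2 = servings of brown rice, x3 = servings of kidney beans, x4 = servings of cheddar, x5 = servings of whole-barley bread.
Minimise 0.46x1 + 0.41x2 + 0.77x3 + 0.61x4 + 0.65x5 with:
  3.3x1 + 2.7x2 + 9.7x3 + 5.6x5 ≥ 8.8   (fibre)
  11x1 + 4x2 + 13x3 + 6x4 + 8x5 ≥ 25   (protein)
  x1, x2, x3, x4, x5 ≥ 0.
The cheapest feasible vertex uses only pasta, kidney beans; brown rice, cheddar, whole-barley bread are not used. The fibre and protein requirements are met with equality.
Solving gives x1 = 2.008, x3 = 0.2241.
Cost = 0.46·2.008 + 0.77·0.2241 = 1.0962.

£1.10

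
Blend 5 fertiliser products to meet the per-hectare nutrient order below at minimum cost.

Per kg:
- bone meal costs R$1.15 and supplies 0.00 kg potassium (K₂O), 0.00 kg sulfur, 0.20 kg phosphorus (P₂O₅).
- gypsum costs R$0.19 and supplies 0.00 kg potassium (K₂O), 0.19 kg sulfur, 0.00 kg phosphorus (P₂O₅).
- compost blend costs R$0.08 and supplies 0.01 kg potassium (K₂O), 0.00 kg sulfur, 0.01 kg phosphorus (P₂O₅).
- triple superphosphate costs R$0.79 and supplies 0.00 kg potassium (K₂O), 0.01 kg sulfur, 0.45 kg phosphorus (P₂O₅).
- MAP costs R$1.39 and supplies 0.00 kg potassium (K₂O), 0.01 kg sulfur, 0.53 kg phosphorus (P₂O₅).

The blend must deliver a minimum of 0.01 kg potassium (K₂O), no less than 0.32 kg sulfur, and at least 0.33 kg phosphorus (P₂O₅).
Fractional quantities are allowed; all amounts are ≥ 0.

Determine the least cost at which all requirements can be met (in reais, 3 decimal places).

This is a linear program. Let x1 = kg of bone meal, x2 = kg of gypsum, x3 = kg of compost blend, x4 = kg of triple superphosphate, x5 = kg of MAP.
min 1.15x1 + 0.19x2 + 0.08x3 + 0.79x4 + 1.39x5 with:
  0.01x3 ≥ 0.01   (potassium (K₂O))
  0.19x2 + 0.01x4 + 0.01x5 ≥ 0.32   (sulfur)
  0.2x1 + 0.01x3 + 0.45x4 + 0.53x5 ≥ 0.33   (phosphorus (P₂O₅))
  x1, x2, x3, x4, x5 ≥ 0.
The minimum-cost mix takes nothing from bone meal, MAP — only gypsum, compost blend, triple superphosphate. There the potassium (K₂O), sulfur, phosphorus (P₂O₅) constraints are tight.
Optimal quantities: gypsum = 1.647 kg, compost blend = 1 kg, triple superphosphate = 0.7111 kg.
Hence cost = 0.19·1.647 + 0.08·1 + 0.79·0.7111 = R$0.95470.

R$0.955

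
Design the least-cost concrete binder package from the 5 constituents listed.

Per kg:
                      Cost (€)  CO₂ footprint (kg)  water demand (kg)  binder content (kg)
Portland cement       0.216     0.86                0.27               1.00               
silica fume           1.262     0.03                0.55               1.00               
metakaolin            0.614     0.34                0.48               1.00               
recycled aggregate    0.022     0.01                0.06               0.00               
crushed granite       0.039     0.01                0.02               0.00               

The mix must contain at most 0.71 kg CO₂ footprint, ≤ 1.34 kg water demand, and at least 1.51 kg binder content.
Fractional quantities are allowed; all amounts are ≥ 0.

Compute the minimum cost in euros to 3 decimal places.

€0.777

Treat it as an LP. Let x1 = kg of Portland cement, x2 = kg of silica fume, x3 = kg of metakaolin, x4 = kg of recycled aggregate, x5 = kg of crushed granite.
min 0.216x1 + 1.262x2 + 0.614x3 + 0.022x4 + 0.039x5 s.t.:
  0.86x1 + 0.03x2 + 0.34x3 + 0.01x4 + 0.01x5 ≤ 0.71   (CO₂ footprint)
  0.27x1 + 0.55x2 + 0.48x3 + 0.06x4 + 0.02x5 ≤ 1.34   (water demand)
  1x1 + 1x2 + 1x3 ≥ 1.51   (binder content)
  x1, x2, x3, x4, x5 ≥ 0.
The cheapest feasible vertex uses only Portland cement, metakaolin; silica fume, recycled aggregate, crushed granite are not used. Binding constraints: CO₂ footprint and binder content.
Solving gives x1 = 0.3781, x3 = 1.132.
Hence cost = 0.216·0.3781 + 0.614·1.132 = €0.77672.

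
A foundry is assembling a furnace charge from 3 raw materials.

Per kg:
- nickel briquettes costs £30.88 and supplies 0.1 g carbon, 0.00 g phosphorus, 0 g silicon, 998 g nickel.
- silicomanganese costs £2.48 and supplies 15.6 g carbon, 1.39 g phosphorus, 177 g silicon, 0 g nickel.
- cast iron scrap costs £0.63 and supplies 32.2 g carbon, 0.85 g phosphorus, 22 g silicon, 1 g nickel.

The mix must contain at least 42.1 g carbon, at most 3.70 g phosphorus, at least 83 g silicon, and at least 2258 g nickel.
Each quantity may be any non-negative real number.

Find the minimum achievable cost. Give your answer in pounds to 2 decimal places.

£71.36

Treat it as an LP. Let x1 = kg of nickel briquettes, x2 = kg of silicomanganese, x3 = kg of cast iron scrap.
Minimise 30.88x1 + 2.48x2 + 0.63x3 subject to:
  0.1x1 + 15.6x2 + 32.2x3 ≥ 42.1   (carbon)
  1.39x2 + 0.85x3 ≤ 3.7   (phosphorus)
  177x2 + 22x3 ≥ 83   (silicon)
  998x1 + 1x3 ≥ 2258   (nickel)
  x1, x2, x3 ≥ 0.
All 3 inputs are positive at the optimum. There the carbon, silicon, nickel constraints are tight.
That vertex is x1 = 2.2614, x2 = 0.32698, x3 = 1.142.
Cost = 30.88·2.2614 + 2.48·0.32698 + 0.63·1.142 = 71.3624.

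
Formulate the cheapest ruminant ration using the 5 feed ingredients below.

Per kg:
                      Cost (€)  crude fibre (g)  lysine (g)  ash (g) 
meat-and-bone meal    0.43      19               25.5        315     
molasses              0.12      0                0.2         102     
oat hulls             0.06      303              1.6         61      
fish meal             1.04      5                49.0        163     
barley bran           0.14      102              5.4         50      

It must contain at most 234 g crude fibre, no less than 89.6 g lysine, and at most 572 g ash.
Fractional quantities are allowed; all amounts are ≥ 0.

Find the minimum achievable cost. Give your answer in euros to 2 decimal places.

Let x1 = kg of meat-and-bone meal, x2 = kg of molasses, x3 = kg of oat hulls, x4 = kg of fish meal, x5 = kg of barley bran.
Minimize 0.43x1 + 0.12x2 + 0.06x3 + 1.04x4 + 0.14x5 subject to:
  19x1 + 303x3 + 5x4 + 102x5 ≤ 234   (crude fibre)
  25.5x1 + 0.2x2 + 1.6x3 + 49x4 + 5.4x5 ≥ 89.6   (lysine)
  315x1 + 102x2 + 61x3 + 163x4 + 50x5 ≤ 572   (ash)
  x1, x2, x3, x4, x5 ≥ 0.
At the optimum only meat-and-bone meal, fish meal are positive (molasses, oat hulls, barley bran = 0). Binding constraints: lysine and ash.
Solving gives x1 = 1.19, x4 = 1.209.
Objective = 0.43·1.19 + 1.04·1.209 = 1.7691.

€1.77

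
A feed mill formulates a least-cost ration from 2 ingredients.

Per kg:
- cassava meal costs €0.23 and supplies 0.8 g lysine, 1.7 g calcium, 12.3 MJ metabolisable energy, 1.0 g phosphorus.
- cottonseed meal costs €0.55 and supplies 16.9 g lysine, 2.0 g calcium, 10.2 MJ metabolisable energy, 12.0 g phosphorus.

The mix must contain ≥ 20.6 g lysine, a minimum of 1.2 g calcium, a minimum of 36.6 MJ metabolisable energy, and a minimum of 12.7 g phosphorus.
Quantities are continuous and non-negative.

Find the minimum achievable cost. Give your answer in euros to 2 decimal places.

Let x1 = kg of cassava meal, x2 = kg of cottonseed meal.
Minimize 0.23x1 + 0.55x2 with:
  0.8x1 + 16.9x2 ≥ 20.6   (lysine)
  1.7x1 + 2x2 ≥ 1.2   (calcium)
  12.3x1 + 10.2x2 ≥ 36.6   (metabolisable energy)
  1x1 + 12x2 ≥ 12.7   (phosphorus)
  x1, x2 ≥ 0.
Both inputs are positive at the optimum. The lysine and metabolisable energy requirements are met with equality.
So cassava meal = 2.045 kg, cottonseed meal = 1.122 kg.
Total cost: 0.23·2.045 + 0.55·1.122 = 1.0875.

€1.09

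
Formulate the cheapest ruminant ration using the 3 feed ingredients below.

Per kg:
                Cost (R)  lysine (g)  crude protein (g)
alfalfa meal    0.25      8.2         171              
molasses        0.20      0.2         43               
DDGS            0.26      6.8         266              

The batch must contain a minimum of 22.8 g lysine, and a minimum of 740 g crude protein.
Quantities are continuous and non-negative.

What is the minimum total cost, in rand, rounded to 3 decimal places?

R0.807

Treat it as an LP. Let x1 = kg of alfalfa meal, x2 = kg of molasses, x3 = kg of DDGS.
min 0.25x1 + 0.2x2 + 0.26x3 subject to:
  8.2x1 + 0.2x2 + 6.8x3 ≥ 22.8   (lysine)
  171x1 + 43x2 + 266x3 ≥ 740   (crude protein)
  x1, x2, x3 ≥ 0.
The optimal basis is {alfalfa meal, DDGS}; molasses drops out. Binding constraints: lysine and crude protein.
Solving gives x1 = 1.014, x3 = 2.13.
Cost = 0.25·1.014 + 0.26·2.13 = 0.80730.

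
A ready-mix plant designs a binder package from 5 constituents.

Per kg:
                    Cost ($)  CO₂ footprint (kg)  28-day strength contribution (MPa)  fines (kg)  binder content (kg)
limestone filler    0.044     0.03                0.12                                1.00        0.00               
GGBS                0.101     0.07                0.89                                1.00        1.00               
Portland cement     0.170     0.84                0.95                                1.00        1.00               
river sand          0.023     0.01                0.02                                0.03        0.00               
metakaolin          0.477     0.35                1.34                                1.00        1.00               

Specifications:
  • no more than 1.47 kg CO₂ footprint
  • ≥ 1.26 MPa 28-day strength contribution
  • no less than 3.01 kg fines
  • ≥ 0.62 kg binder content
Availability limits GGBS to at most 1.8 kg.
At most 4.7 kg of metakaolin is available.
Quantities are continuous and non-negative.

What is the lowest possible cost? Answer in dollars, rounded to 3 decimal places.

$0.199

Let x1 = kg of limestone filler, x2 = kg of GGBS, x3 = kg of Portland cement, x4 = kg of river sand, x5 = kg of metakaolin.
Minimise 0.044x1 + 0.101x2 + 0.17x3 + 0.023x4 + 0.477x5 with:
  0.03x1 + 0.07x2 + 0.84x3 + 0.01x4 + 0.35x5 ≤ 1.47   (CO₂ footprint)
  0.12x1 + 0.89x2 + 0.95x3 + 0.02x4 + 1.34x5 ≥ 1.26   (28-day strength contribution)
  1x1 + 1x2 + 1x3 + 0.03x4 + 1x5 ≥ 3.01   (fines)
  1x2 + 1x3 + 1x5 ≥ 0.62   (binder content)
  x2 ≤ 1.8
  x5 ≤ 4.7
  x1, x2, x3, x4, x5 ≥ 0.
The optimal basis is {limestone filler, GGBS}; Portland cement, river sand, metakaolin drop out. Binding constraints: 28-day strength contribution and fines.
Optimal quantities: limestone filler = 1.843 kg, GGBS = 1.167 kg.
Total cost: 0.044·1.843 + 0.101·1.167 = 0.19896.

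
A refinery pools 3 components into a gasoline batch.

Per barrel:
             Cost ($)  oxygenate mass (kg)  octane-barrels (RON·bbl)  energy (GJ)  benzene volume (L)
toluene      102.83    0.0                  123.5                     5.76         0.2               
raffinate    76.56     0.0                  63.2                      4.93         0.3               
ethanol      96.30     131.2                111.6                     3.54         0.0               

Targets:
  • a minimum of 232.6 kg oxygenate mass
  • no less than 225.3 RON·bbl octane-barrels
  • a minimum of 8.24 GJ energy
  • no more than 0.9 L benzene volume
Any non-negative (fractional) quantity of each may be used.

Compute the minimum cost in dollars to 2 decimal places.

This is a linear program. Let x1 = barrels of toluene, x2 = barrels of raffinate, x3 = barrels of ethanol.
Minimize 102.83x1 + 76.56x2 + 96.3x3 with:
  131.2x3 ≥ 232.6   (oxygenate mass)
  123.5x1 + 63.2x2 + 111.6x3 ≥ 225.3   (octane-barrels)
  5.76x1 + 4.93x2 + 3.54x3 ≥ 8.24   (energy)
  0.2x1 + 0.3x2 ≤ 0.9   (benzene volume)
  x1, x2, x3 ≥ 0.
All 3 inputs are positive at the optimum. The oxygenate mass, octane-barrels, energy requirements are met with equality.
So toluene = 0.045711 barrels, raffinate = 0.34498 barrels, ethanol = 1.7729 barrels.
Cost = 102.83·0.045711 + 76.56·0.34498 + 96.3·1.7729 = 201.8424.

$201.84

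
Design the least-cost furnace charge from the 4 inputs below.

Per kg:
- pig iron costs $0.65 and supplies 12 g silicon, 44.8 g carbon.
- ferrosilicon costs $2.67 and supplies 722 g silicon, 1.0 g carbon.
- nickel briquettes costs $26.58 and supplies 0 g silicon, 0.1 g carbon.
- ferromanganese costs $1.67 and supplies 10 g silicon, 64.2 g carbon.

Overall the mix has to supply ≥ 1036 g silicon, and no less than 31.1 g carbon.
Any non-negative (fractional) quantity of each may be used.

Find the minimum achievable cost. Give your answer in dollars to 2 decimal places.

$4.23

This is a linear program. Let x1 = kg of pig iron, x2 = kg of ferrosilicon, x3 = kg of nickel briquettes, x4 = kg of ferromanganese.
min 0.65x1 + 2.67x2 + 26.58x3 + 1.67x4 subject to:
  12x1 + 722x2 + 10x4 ≥ 1036   (silicon)
  44.8x1 + 1x2 + 0.1x3 + 64.2x4 ≥ 31.1   (carbon)
  x1, x2, x3, x4 ≥ 0.
The minimum-cost mix takes nothing from nickel briquettes, ferromanganese — only pig iron, ferrosilicon. Binding constraints: silicon and carbon.
That vertex is x1 = 0.6624, x2 = 1.424.
Hence cost = 0.65·0.6624 + 2.67·1.424 = $4.2326.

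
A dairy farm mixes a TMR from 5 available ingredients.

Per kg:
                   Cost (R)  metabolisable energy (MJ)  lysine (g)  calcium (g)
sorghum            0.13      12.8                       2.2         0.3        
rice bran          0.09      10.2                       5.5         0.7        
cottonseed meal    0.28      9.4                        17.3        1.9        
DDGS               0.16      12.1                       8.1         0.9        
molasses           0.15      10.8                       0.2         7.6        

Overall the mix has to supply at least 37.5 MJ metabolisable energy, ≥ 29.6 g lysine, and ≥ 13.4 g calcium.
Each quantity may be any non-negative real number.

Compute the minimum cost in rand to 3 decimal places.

R0.671

Let x1 = kg of sorghum, x2 = kg of rice bran, x3 = kg of cottonseed meal, x4 = kg of DDGS, x5 = kg of molasses.
Minimize 0.13x1 + 0.09x2 + 0.28x3 + 0.16x4 + 0.15x5 s.t.:
  12.8x1 + 10.2x2 + 9.4x3 + 12.1x4 + 10.8x5 ≥ 37.5   (metabolisable energy)
  2.2x1 + 5.5x2 + 17.3x3 + 8.1x4 + 0.2x5 ≥ 29.6   (lysine)
  0.3x1 + 0.7x2 + 1.9x3 + 0.9x4 + 7.6x5 ≥ 13.4   (calcium)
  x1, x2, x3, x4, x5 ≥ 0.
The optimal basis is {rice bran, molasses}; sorghum, cottonseed meal, DDGS drop out. There the lysine and calcium constraints are tight.
That vertex is x2 = 5.336, x5 = 1.272.
Cost = 0.09·5.336 + 0.15·1.272 = 0.67104.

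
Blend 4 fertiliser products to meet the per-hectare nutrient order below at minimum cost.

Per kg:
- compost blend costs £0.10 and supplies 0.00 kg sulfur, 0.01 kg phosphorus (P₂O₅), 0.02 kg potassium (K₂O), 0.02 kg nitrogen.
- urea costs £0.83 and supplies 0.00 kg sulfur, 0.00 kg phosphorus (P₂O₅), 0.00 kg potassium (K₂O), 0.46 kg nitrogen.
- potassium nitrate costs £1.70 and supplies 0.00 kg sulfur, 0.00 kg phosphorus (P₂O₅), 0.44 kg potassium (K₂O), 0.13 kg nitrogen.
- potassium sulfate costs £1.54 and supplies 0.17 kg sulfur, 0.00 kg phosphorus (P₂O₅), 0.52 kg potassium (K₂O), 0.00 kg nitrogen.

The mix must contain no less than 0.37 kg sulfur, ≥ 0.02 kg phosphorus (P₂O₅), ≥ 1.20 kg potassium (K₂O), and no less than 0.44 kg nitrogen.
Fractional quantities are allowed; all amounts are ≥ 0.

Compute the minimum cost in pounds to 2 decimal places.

£4.36

Set it up as a linear program. Let x1 = kg of compost blend, x2 = kg of urea, x3 = kg of potassium nitrate, x4 = kg of potassium sulfate.
Minimise 0.1x1 + 0.83x2 + 1.7x3 + 1.54x4 with:
  0.17x4 ≥ 0.37   (sulfur)
  0.01x1 ≥ 0.02   (phosphorus (P₂O₅))
  0.02x1 + 0.44x3 + 0.52x4 ≥ 1.2   (potassium (K₂O))
  0.02x1 + 0.46x2 + 0.13x3 ≥ 0.44   (nitrogen)
  x1, x2, x3, x4 ≥ 0.
At the optimum only compost blend, urea, potassium sulfate are positive (potassium nitrate = 0). Binding constraints: phosphorus (P₂O₅), potassium (K₂O), nitrogen.
Solving gives x1 = 2, x2 = 0.8696, x4 = 2.231.
Total cost: 0.1·2 + 0.83·0.8696 + 1.54·2.231 = 4.3575.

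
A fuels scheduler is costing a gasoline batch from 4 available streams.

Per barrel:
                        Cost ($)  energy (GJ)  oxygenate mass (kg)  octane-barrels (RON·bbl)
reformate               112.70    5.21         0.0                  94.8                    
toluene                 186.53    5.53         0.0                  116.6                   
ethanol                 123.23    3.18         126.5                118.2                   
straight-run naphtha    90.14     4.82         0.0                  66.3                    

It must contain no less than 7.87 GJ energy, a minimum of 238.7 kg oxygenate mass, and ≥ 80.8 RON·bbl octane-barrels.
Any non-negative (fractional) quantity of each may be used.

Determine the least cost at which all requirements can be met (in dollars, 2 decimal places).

Let x1 = barrels of reformate, x2 = barrels of toluene, x3 = barrels of ethanol, x4 = barrels of straight-run naphtha.
min 112.7x1 + 186.53x2 + 123.23x3 + 90.14x4 s.t.:
  5.21x1 + 5.53x2 + 3.18x3 + 4.82x4 ≥ 7.87   (energy)
  126.5x3 ≥ 238.7   (oxygenate mass)
  94.8x1 + 116.6x2 + 118.2x3 + 66.3x4 ≥ 80.8   (octane-barrels)
  x1, x2, x3, x4 ≥ 0.
The minimum-cost mix takes nothing from reformate, toluene — only ethanol, straight-run naphtha. There the energy and oxygenate mass constraints are tight.
Solving gives x3 = 1.88696, x4 = 0.387859.
Objective = 123.23·1.88696 + 90.14·0.387859 = 267.4917.

$267.49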